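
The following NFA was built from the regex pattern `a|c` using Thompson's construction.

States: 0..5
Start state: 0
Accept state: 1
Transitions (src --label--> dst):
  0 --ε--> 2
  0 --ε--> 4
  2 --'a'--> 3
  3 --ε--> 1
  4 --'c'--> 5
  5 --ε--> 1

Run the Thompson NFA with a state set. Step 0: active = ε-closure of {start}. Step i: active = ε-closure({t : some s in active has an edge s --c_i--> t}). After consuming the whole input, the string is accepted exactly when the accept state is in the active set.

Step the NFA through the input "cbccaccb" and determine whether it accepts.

Answer: REJECT

Trace:
S₀ = ε-closure({0}) = {0,2,4}
'c' @ 1: {1,5}  [accepting]
'b' @ 2: {}  — state set empty
rest 'ccaccb' ignored (set empty)
final: {}; accept 1 not in set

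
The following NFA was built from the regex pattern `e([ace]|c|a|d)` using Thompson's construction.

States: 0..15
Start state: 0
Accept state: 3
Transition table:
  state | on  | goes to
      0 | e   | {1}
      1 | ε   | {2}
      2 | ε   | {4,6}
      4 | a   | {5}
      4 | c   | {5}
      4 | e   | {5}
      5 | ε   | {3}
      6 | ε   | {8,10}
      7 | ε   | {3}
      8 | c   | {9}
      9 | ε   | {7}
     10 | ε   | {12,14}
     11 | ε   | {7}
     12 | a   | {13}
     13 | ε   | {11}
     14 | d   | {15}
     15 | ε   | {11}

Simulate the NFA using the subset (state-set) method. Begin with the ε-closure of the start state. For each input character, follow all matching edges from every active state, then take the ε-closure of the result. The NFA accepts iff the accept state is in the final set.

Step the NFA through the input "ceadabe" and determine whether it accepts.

Answer: REJECT

Derivation:
start: ε-closure({0}) = {0}
'c' @ 1: {}  — no active states
rest 'eadabe' ignored (set empty)
final: {}; accept 3 not in set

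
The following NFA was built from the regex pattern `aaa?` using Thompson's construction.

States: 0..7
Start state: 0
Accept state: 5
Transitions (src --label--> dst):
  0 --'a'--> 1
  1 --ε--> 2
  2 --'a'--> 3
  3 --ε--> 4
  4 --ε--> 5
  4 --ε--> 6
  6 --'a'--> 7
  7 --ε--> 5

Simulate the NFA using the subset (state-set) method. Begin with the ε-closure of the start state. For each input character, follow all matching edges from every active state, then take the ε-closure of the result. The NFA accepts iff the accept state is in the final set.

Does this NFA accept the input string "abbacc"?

initial (ε-close {0}): {0}
'a' @ 1: {1,2}
'b' @ 2: {}  — state set empty
rest 'bacc' ignored (set empty)
end set {} — state 5 not in

Answer: REJECT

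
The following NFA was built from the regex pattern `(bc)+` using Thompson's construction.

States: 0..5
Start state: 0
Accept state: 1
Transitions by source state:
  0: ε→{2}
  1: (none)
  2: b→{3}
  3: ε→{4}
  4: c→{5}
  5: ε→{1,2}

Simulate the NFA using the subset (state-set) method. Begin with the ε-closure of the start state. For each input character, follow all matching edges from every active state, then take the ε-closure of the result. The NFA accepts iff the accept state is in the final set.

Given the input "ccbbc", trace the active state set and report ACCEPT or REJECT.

S₀ = ε-closure({0}) = {0,2}
'c' @ 1: {}  — state set empty
rest 'cbbc' ignored (set empty)
end set {} — state 1 not in

Answer: REJECT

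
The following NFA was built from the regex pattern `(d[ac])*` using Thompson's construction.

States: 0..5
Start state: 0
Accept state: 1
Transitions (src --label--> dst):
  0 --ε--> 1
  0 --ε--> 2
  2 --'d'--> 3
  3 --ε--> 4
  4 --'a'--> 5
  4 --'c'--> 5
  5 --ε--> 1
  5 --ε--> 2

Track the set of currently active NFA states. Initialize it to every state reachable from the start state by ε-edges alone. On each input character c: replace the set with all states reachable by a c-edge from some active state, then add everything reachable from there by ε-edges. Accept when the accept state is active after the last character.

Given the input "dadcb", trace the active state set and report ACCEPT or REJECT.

Answer: REJECT

Trace:
initial (ε-close {0}): {0,1,2}
'd' @ 1: {3,4}
'a' @ 2: {1,2,5}  [accepting]
'd' @ 3: {3,4}
'c' @ 4: {1,2,5}  [accepting]
'b' @ 5: {}  — state set empty
final: {}; accept 1 not in set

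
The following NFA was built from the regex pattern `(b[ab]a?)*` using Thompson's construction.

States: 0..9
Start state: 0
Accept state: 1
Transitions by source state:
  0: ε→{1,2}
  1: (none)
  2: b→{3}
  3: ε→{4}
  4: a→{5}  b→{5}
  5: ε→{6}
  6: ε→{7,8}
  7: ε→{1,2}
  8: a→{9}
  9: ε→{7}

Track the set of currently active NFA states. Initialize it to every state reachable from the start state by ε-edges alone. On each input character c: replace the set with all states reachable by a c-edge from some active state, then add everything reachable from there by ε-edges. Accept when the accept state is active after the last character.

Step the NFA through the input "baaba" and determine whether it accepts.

Answer: ACCEPT

Derivation:
initial (ε-close {0}): {0,1,2}
'b' @ 1: {3,4}
'a' @ 2: {1,2,5,6,7,8}  (accept∈set)
'a' @ 3: {1,2,7,9}  (accept∈set)
'b' @ 4: {3,4}
'a' @ 5: {1,2,5,6,7,8}  (accept∈set)
after full input: {1,2,5,6,7,8}  (accept=1 in)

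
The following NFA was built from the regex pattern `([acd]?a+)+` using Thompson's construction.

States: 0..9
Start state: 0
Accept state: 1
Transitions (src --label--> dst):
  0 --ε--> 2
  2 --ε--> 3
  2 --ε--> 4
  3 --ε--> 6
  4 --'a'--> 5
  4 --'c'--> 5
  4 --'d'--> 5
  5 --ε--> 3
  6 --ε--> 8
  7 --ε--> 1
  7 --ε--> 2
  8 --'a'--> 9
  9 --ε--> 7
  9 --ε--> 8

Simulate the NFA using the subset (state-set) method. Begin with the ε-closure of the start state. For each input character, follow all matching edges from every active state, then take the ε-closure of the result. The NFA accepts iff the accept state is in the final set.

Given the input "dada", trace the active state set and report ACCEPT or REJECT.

S₀ = ε-closure({0}) = {0,2,3,4,6,8}
'd' @ 1: {3,5,6,8}
'a' @ 2: {1,2,3,4,6,7,8,9}  ✓accept
'd' @ 3: {3,5,6,8}
'a' @ 4: {1,2,3,4,6,7,8,9}  ✓accept
end set {1,2,3,4,6,7,8,9} — state 1 in

Answer: ACCEPT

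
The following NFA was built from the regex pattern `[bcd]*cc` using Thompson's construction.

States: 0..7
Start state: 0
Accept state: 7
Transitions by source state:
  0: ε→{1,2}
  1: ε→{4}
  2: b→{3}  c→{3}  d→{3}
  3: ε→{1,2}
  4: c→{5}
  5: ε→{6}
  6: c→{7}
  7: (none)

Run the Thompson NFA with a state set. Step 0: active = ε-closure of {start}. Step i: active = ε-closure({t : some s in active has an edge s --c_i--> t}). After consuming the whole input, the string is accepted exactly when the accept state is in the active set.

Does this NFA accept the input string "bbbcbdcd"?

start: ε-closure({0}) = {0,1,2,4}
'b' @ 1: {1,2,3,4}
'b' @ 2: {1,2,3,4}
'b' @ 3: {1,2,3,4}
'c' @ 4: {1,2,3,4,5,6}
'b' @ 5: {1,2,3,4}
'd' @ 6: {1,2,3,4}
'c' @ 7: {1,2,3,4,5,6}
'd' @ 8: {1,2,3,4}
end set {1,2,3,4} — state 7 not in

Answer: REJECT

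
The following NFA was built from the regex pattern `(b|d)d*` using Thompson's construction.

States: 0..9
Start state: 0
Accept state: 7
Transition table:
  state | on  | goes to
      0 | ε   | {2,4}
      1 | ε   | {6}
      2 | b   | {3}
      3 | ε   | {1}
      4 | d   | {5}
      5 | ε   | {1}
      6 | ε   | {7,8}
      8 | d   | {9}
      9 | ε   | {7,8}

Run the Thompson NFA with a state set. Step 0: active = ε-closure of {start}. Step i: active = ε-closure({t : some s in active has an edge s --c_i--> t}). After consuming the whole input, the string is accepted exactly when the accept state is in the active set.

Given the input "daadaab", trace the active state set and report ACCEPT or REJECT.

S₀ = ε-closure({0}) = {0,2,4}
'd' @ 1: {1,5,6,7,8}  ✓accept
'a' @ 2: {}  — state set empty
rest 'adaab' ignored (set empty)
end set {} — state 7 not in

Answer: REJECT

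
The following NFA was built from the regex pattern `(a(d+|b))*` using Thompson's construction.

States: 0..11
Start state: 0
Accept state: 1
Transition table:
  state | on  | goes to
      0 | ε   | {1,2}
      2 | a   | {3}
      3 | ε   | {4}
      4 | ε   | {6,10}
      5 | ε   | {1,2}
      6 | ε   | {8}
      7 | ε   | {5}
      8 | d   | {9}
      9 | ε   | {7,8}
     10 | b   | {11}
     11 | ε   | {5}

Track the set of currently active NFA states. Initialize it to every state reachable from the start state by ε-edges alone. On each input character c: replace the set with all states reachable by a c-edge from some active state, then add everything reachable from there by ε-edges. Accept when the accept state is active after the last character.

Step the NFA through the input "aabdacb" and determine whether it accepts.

start: ε-closure({0}) = {0,1,2}
'a' @ 1: {3,4,6,8,10}
'a' @ 2: {}  — state set empty
rest 'bdacb' ignored (set empty)
after full input: {}  (accept=1 not in)

Answer: REJECT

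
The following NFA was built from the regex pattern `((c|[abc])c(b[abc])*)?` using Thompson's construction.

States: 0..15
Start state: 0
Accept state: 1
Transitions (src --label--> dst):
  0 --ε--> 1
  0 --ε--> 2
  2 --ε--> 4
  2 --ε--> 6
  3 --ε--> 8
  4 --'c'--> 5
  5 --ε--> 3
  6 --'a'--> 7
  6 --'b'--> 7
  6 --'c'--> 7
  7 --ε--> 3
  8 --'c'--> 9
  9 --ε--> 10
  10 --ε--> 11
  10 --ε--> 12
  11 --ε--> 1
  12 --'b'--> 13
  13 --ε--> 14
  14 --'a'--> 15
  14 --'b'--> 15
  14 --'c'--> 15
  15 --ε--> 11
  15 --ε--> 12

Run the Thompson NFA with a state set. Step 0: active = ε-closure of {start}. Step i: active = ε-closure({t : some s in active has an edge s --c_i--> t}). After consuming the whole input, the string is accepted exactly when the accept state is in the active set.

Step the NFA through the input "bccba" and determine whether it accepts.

S₀ = ε-closure({0}) = {0,1,2,4,6}
'b' @ 1: {3,7,8}
'c' @ 2: {1,9,10,11,12}  [accepting]
'c' @ 3: {}  — no active states
rest 'ba' ignored (set empty)
end set {} — state 1 not in

Answer: REJECT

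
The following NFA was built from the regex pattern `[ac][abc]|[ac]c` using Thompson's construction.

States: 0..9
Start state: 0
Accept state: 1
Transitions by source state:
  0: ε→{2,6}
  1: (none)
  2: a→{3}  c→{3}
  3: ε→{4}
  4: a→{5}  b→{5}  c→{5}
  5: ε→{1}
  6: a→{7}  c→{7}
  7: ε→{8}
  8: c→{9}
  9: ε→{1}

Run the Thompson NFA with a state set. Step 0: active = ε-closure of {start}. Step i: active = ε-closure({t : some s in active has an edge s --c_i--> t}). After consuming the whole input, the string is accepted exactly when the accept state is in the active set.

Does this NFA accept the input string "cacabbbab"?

initial (ε-close {0}): {0,2,6}
'c' @ 1: {3,4,7,8}
'a' @ 2: {1,5}  (accept∈set)
'c' @ 3: {}  — no active states
rest 'abbbab' ignored (set empty)
end set {} — state 1 not in

Answer: REJECT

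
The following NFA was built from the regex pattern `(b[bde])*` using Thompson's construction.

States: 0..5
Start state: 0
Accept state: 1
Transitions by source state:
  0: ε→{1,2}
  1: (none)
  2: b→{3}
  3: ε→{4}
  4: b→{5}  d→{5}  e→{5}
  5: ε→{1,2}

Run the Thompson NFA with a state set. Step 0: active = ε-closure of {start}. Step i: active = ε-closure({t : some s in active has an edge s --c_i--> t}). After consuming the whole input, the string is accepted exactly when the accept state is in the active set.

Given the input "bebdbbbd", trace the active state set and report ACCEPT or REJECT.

start: ε-closure({0}) = {0,1,2}
'b' @ 1: {3,4}
'e' @ 2: {1,2,5}  [accepting]
'b' @ 3: {3,4}
'd' @ 4: {1,2,5}  [accepting]
'b' @ 5: {3,4}
'b' @ 6: {1,2,5}  [accepting]
'b' @ 7: {3,4}
'd' @ 8: {1,2,5}  [accepting]
after full input: {1,2,5}  (accept=1 in)

Answer: ACCEPT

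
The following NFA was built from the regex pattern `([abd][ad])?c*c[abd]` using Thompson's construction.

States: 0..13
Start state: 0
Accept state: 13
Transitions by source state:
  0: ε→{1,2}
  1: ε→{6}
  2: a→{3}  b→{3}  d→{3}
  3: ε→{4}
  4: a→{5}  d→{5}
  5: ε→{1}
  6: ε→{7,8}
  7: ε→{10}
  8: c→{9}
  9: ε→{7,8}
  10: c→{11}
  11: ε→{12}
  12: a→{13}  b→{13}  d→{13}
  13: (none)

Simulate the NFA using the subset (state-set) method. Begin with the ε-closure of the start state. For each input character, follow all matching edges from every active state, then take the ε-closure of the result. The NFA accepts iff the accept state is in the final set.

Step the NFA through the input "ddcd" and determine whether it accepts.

Answer: ACCEPT

Steps:
S₀ = ε-closure({0}) = {0,1,2,6,7,8,10}
'd' @ 1: {3,4}
'd' @ 2: {1,5,6,7,8,10}
'c' @ 3: {7,8,9,10,11,12}
'd' @ 4: {13}  [accepting]
final: {13}; accept 13 in set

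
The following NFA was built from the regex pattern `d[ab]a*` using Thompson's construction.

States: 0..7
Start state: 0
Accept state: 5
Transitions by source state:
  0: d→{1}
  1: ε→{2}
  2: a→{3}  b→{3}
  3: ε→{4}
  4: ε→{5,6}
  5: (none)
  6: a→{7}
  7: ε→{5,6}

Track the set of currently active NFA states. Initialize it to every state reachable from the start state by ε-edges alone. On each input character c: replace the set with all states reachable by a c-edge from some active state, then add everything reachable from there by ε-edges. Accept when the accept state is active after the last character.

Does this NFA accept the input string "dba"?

start: ε-closure({0}) = {0}
'd' @ 1: {1,2}
'b' @ 2: {3,4,5,6}  (accept∈set)
'a' @ 3: {5,6,7}  (accept∈set)
final: {5,6,7}; accept 5 in set

Answer: ACCEPT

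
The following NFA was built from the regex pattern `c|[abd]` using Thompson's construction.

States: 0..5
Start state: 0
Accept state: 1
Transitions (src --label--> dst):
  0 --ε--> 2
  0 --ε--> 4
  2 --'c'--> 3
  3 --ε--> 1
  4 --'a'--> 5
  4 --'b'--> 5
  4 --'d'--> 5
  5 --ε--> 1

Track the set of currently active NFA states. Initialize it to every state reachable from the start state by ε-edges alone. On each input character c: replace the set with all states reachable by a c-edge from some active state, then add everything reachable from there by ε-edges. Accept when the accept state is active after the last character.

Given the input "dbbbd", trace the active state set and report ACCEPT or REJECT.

Answer: REJECT

Steps:
initial (ε-close {0}): {0,2,4}
'd' @ 1: {1,5}  (accept∈set)
'b' @ 2: {}  — no active states
rest 'bbd' ignored (set empty)
final: {}; accept 1 not in set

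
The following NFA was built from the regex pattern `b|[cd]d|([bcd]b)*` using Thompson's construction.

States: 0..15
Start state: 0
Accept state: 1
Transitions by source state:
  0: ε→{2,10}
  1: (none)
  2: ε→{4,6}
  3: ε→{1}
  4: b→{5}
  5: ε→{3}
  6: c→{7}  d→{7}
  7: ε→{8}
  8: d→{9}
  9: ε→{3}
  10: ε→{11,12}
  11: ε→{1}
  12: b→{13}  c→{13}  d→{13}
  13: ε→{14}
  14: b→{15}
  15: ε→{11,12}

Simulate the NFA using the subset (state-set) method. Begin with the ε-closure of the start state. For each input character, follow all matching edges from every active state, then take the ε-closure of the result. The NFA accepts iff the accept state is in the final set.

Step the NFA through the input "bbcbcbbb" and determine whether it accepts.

start: ε-closure({0}) = {0,1,2,4,6,10,11,12}
'b' @ 1: {1,3,5,13,14}  ✓accept
'b' @ 2: {1,11,12,15}  ✓accept
'c' @ 3: {13,14}
'b' @ 4: {1,11,12,15}  ✓accept
'c' @ 5: {13,14}
'b' @ 6: {1,11,12,15}  ✓accept
'b' @ 7: {13,14}
'b' @ 8: {1,11,12,15}  ✓accept
end set {1,11,12,15} — state 1 in

Answer: ACCEPT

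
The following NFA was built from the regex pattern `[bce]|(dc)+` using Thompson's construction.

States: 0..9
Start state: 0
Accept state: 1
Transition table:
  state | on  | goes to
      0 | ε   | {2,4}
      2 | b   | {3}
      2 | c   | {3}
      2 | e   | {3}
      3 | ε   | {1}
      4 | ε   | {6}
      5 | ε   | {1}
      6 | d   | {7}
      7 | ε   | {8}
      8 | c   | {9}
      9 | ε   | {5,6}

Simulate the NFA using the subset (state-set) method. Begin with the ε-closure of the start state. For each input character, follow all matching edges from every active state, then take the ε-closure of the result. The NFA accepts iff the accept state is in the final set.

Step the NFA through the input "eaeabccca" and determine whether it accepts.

S₀ = ε-closure({0}) = {0,2,4,6}
'e' @ 1: {1,3}  (accept∈set)
'a' @ 2: {}  — state set empty
rest 'eabccca' ignored (set empty)
end set {} — state 1 not in

Answer: REJECT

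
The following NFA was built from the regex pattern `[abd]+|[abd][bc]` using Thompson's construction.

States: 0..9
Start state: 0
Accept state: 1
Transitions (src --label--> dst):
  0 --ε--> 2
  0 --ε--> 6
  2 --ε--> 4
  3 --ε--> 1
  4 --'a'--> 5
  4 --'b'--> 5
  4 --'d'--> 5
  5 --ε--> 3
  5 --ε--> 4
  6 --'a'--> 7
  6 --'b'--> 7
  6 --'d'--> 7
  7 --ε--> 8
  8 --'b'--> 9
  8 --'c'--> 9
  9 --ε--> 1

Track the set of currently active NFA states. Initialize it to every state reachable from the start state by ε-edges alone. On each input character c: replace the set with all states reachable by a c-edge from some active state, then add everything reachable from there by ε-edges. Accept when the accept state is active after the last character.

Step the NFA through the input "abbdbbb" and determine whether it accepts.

Answer: ACCEPT

Steps:
start: ε-closure({0}) = {0,2,4,6}
'a' @ 1: {1,3,4,5,7,8}  [accepting]
'b' @ 2: {1,3,4,5,9}  [accepting]
'b' @ 3: {1,3,4,5}  [accepting]
'd' @ 4: {1,3,4,5}  [accepting]
'b' @ 5: {1,3,4,5}  [accepting]
'b' @ 6: {1,3,4,5}  [accepting]
'b' @ 7: {1,3,4,5}  [accepting]
after full input: {1,3,4,5}  (accept=1 in)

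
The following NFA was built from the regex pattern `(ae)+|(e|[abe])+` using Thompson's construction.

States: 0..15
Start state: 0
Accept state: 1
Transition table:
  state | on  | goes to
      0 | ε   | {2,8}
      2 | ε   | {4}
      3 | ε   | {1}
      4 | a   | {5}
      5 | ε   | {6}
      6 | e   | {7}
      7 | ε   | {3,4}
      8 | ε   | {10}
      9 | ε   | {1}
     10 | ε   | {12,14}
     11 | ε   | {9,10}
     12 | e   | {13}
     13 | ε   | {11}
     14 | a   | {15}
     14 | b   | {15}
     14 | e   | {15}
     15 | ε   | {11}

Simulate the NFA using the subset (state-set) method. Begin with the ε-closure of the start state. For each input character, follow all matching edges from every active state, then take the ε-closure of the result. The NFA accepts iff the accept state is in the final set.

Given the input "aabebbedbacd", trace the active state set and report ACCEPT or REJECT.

Answer: REJECT

Derivation:
start: ε-closure({0}) = {0,2,4,8,10,12,14}
'a' @ 1: {1,5,6,9,10,11,12,14,15}  ✓accept
'a' @ 2: {1,9,10,11,12,14,15}  ✓accept
'b' @ 3: {1,9,10,11,12,14,15}  ✓accept
'e' @ 4: {1,9,10,11,12,13,14,15}  ✓accept
'b' @ 5: {1,9,10,11,12,14,15}  ✓accept
'b' @ 6: {1,9,10,11,12,14,15}  ✓accept
'e' @ 7: {1,9,10,11,12,13,14,15}  ✓accept
'd' @ 8: {}  — state set empty
rest 'bacd' ignored (set empty)
after full input: {}  (accept=1 not in)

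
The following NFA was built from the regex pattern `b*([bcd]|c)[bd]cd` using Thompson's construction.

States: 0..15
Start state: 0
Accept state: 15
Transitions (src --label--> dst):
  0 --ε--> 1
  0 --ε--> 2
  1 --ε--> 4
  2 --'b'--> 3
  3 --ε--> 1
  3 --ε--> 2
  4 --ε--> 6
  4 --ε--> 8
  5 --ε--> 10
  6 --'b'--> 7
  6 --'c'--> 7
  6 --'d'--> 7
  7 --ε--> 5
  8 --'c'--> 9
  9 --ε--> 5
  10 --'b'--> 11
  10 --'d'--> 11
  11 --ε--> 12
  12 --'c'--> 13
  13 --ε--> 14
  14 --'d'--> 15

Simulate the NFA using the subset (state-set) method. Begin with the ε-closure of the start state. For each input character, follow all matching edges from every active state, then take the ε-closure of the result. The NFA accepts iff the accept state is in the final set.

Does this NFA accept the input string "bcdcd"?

Answer: ACCEPT

Derivation:
S₀ = ε-closure({0}) = {0,1,2,4,6,8}
'b' @ 1: {1,2,3,4,5,6,7,8,10}
'c' @ 2: {5,7,9,10}
'd' @ 3: {11,12}
'c' @ 4: {13,14}
'd' @ 5: {15}  [accepting]
final: {15}; accept 15 in set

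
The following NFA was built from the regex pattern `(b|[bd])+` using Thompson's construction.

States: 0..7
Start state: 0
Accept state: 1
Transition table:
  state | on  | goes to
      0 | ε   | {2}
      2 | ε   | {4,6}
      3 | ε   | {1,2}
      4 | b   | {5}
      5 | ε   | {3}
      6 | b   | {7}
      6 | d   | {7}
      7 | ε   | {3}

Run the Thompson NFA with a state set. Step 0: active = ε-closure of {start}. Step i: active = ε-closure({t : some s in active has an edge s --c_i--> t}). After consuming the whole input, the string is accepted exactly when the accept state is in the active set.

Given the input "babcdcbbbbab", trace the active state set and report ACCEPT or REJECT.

Answer: REJECT

Trace:
S₀ = ε-closure({0}) = {0,2,4,6}
'b' @ 1: {1,2,3,4,5,6,7}  ✓accept
'a' @ 2: {}  — no active states
rest 'bcdcbbbbab' ignored (set empty)
after full input: {}  (accept=1 not in)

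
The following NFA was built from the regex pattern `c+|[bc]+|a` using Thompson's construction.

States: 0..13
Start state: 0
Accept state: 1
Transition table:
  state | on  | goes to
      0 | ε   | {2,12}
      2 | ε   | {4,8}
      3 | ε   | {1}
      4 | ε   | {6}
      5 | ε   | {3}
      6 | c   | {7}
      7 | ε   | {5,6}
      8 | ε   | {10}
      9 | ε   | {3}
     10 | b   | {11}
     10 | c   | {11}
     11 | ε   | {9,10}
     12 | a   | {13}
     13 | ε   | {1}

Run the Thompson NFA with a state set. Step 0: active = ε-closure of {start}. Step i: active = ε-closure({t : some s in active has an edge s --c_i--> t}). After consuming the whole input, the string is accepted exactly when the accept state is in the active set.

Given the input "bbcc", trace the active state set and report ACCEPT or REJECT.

S₀ = ε-closure({0}) = {0,2,4,6,8,10,12}
'b' @ 1: {1,3,9,10,11}  (accept∈set)
'b' @ 2: {1,3,9,10,11}  (accept∈set)
'c' @ 3: {1,3,9,10,11}  (accept∈set)
'c' @ 4: {1,3,9,10,11}  (accept∈set)
end set {1,3,9,10,11} — state 1 in

Answer: ACCEPT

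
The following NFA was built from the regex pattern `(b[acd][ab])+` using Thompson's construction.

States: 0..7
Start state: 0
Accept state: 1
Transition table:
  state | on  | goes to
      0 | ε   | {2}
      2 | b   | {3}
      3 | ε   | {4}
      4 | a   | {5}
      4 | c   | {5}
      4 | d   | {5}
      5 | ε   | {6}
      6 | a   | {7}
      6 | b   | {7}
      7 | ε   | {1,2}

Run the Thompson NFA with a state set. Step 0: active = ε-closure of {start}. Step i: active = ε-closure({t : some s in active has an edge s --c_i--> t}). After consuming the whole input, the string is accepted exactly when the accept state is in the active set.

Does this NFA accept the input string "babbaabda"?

initial (ε-close {0}): {0,2}
'b' @ 1: {3,4}
'a' @ 2: {5,6}
'b' @ 3: {1,2,7}  [accepting]
'b' @ 4: {3,4}
'a' @ 5: {5,6}
'a' @ 6: {1,2,7}  [accepting]
'b' @ 7: {3,4}
'd' @ 8: {5,6}
'a' @ 9: {1,2,7}  [accepting]
final: {1,2,7}; accept 1 in set

Answer: ACCEPT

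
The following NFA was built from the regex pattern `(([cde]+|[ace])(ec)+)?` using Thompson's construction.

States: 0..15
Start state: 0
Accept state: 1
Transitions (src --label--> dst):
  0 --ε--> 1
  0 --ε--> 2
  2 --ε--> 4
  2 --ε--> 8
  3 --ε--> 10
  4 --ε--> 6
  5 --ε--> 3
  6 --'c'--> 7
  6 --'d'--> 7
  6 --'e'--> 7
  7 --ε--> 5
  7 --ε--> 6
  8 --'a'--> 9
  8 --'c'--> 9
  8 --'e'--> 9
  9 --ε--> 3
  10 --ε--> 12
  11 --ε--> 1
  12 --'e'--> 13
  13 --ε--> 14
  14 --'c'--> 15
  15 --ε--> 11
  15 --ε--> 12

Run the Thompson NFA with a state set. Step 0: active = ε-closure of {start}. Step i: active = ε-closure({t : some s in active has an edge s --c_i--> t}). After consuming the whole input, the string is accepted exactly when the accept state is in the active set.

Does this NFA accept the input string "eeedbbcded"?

Answer: REJECT

Steps:
S₀ = ε-closure({0}) = {0,1,2,4,6,8}
'e' @ 1: {3,5,6,7,9,10,12}
'e' @ 2: {3,5,6,7,10,12,13,14}
'e' @ 3: {3,5,6,7,10,12,13,14}
'd' @ 4: {3,5,6,7,10,12}
'b' @ 5: {}  — dead — no transitions
rest 'bcded' ignored (set empty)
after full input: {}  (accept=1 not in)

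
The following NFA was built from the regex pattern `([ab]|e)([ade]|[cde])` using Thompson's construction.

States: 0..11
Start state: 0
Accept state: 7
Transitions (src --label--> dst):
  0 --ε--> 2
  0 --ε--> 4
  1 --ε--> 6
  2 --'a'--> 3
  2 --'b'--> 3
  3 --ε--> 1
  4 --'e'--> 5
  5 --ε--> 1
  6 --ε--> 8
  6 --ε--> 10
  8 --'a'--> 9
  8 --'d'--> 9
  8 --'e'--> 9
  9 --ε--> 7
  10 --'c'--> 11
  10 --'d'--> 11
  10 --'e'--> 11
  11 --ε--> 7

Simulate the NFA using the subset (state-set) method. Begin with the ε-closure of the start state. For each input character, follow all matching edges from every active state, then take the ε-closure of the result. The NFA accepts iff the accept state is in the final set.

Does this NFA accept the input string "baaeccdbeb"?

initial (ε-close {0}): {0,2,4}
'b' @ 1: {1,3,6,8,10}
'a' @ 2: {7,9}  ✓accept
'a' @ 3: {}  — dead — no transitions
rest 'eccdbeb' ignored (set empty)
end set {} — state 7 not in

Answer: REJECT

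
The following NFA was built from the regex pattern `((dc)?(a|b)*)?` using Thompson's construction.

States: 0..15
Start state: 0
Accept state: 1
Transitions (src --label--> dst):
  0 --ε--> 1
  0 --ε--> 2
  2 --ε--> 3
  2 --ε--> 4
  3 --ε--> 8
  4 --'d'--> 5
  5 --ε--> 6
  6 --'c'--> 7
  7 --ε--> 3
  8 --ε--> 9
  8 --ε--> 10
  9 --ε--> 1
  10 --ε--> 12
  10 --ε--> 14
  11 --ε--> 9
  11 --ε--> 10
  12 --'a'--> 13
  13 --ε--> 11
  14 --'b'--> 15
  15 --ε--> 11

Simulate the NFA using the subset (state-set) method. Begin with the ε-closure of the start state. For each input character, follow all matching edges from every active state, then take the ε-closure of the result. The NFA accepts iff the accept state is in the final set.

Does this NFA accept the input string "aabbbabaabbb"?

Answer: ACCEPT

Steps:
initial (ε-close {0}): {0,1,2,3,4,8,9,10,12,14}
'a' @ 1: {1,9,10,11,12,13,14}  [accepting]
'a' @ 2: {1,9,10,11,12,13,14}  [accepting]
'b' @ 3: {1,9,10,11,12,14,15}  [accepting]
'b' @ 4: {1,9,10,11,12,14,15}  [accepting]
'b' @ 5: {1,9,10,11,12,14,15}  [accepting]
'a' @ 6: {1,9,10,11,12,13,14}  [accepting]
'b' @ 7: {1,9,10,11,12,14,15}  [accepting]
'a' @ 8: {1,9,10,11,12,13,14}  [accepting]
'a' @ 9: {1,9,10,11,12,13,14}  [accepting]
'b' @ 10: {1,9,10,11,12,14,15}  [accepting]
'b' @ 11: {1,9,10,11,12,14,15}  [accepting]
'b' @ 12: {1,9,10,11,12,14,15}  [accepting]
final: {1,9,10,11,12,14,15}; accept 1 in set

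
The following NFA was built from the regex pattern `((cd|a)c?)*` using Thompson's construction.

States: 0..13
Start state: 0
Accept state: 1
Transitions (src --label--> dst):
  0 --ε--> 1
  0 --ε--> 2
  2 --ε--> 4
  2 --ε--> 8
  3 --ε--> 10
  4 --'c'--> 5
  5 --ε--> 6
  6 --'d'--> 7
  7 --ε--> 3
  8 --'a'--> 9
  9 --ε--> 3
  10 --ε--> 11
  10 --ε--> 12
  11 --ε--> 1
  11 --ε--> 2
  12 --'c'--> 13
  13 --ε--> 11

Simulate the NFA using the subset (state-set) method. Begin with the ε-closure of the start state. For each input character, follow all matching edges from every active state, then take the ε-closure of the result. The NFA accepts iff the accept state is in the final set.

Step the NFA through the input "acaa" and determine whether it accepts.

Answer: ACCEPT

Derivation:
S₀ = ε-closure({0}) = {0,1,2,4,8}
'a' @ 1: {1,2,3,4,8,9,10,11,12}  (accept∈set)
'c' @ 2: {1,2,4,5,6,8,11,13}  (accept∈set)
'a' @ 3: {1,2,3,4,8,9,10,11,12}  (accept∈set)
'a' @ 4: {1,2,3,4,8,9,10,11,12}  (accept∈set)
final: {1,2,3,4,8,9,10,11,12}; accept 1 in set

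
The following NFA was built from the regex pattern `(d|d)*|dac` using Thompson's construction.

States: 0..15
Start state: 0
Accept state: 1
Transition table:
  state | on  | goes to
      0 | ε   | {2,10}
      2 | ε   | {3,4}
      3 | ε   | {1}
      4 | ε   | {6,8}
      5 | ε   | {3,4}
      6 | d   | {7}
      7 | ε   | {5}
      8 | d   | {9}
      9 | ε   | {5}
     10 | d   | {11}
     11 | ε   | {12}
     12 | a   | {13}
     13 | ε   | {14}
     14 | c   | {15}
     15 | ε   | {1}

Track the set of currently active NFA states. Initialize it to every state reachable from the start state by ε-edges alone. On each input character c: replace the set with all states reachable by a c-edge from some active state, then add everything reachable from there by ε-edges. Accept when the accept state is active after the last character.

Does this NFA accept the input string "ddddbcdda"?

initial (ε-close {0}): {0,1,2,3,4,6,8,10}
'd' @ 1: {1,3,4,5,6,7,8,9,11,12}  (accept∈set)
'd' @ 2: {1,3,4,5,6,7,8,9}  (accept∈set)
'd' @ 3: {1,3,4,5,6,7,8,9}  (accept∈set)
'd' @ 4: {1,3,4,5,6,7,8,9}  (accept∈set)
'b' @ 5: {}  — state set empty
rest 'cdda' ignored (set empty)
after full input: {}  (accept=1 not in)

Answer: REJECT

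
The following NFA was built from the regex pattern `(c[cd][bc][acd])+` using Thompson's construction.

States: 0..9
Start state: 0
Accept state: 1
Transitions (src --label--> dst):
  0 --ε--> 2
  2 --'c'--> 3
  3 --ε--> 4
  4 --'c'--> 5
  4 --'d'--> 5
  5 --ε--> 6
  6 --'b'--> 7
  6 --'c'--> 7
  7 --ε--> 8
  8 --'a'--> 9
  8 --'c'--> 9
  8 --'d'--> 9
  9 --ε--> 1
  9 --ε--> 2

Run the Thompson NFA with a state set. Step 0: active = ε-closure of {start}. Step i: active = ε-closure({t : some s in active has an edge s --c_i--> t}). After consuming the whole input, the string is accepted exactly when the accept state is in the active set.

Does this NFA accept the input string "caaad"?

start: ε-closure({0}) = {0,2}
'c' @ 1: {3,4}
'a' @ 2: {}  — no active states
rest 'aad' ignored (set empty)
end set {} — state 1 not in

Answer: REJECT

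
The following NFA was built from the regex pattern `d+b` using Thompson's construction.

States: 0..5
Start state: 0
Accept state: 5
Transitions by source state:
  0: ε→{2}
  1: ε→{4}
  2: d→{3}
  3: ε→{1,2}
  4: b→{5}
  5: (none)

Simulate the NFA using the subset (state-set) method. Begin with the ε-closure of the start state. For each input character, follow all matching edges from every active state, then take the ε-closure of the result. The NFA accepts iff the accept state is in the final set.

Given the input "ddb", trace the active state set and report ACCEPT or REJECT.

Answer: ACCEPT

Steps:
S₀ = ε-closure({0}) = {0,2}
'd' @ 1: {1,2,3,4}
'd' @ 2: {1,2,3,4}
'b' @ 3: {5}  [accepting]
after full input: {5}  (accept=5 in)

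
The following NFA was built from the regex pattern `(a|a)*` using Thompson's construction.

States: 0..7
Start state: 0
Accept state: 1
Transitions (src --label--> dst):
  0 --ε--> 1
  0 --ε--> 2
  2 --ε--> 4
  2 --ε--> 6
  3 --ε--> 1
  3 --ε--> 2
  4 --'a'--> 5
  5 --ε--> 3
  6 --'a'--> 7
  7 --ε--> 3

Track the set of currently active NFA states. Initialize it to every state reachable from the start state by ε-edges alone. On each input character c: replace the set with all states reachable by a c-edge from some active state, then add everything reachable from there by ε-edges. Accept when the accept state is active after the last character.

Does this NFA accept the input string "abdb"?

S₀ = ε-closure({0}) = {0,1,2,4,6}
'a' @ 1: {1,2,3,4,5,6,7}  [accepting]
'b' @ 2: {}  — no active states
rest 'db' ignored (set empty)
after full input: {}  (accept=1 not in)

Answer: REJECT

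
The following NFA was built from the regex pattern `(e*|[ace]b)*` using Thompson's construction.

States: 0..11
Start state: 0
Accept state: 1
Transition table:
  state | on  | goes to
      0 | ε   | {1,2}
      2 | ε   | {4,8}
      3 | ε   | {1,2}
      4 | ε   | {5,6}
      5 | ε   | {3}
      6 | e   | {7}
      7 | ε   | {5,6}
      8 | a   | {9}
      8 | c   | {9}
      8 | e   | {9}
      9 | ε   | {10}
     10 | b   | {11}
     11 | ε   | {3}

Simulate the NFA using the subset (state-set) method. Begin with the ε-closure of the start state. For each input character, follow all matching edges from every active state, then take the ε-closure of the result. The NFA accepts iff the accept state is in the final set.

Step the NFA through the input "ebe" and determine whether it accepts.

initial (ε-close {0}): {0,1,2,3,4,5,6,8}
'e' @ 1: {1,2,3,4,5,6,7,8,9,10}  (accept∈set)
'b' @ 2: {1,2,3,4,5,6,8,11}  (accept∈set)
'e' @ 3: {1,2,3,4,5,6,7,8,9,10}  (accept∈set)
after full input: {1,2,3,4,5,6,7,8,9,10}  (accept=1 in)

Answer: ACCEPT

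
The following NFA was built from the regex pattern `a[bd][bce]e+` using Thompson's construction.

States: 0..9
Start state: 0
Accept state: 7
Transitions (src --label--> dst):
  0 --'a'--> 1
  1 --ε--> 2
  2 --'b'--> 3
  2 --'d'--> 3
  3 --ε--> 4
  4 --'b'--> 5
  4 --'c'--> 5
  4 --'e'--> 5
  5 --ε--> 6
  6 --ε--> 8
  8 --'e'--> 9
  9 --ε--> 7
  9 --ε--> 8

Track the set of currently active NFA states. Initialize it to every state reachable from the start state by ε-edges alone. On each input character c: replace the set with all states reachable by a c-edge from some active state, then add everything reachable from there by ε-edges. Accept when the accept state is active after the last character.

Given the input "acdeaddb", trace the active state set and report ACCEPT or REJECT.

start: ε-closure({0}) = {0}
'a' @ 1: {1,2}
'c' @ 2: {}  — state set empty
rest 'deaddb' ignored (set empty)
after full input: {}  (accept=7 not in)

Answer: REJECT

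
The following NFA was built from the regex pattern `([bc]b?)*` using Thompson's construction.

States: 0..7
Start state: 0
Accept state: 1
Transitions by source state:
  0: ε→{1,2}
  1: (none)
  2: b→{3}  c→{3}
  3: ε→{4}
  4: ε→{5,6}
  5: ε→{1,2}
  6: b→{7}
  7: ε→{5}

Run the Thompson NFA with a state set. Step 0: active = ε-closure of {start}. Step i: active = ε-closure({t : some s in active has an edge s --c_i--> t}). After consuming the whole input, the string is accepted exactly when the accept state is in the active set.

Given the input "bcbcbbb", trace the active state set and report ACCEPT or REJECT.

Answer: ACCEPT

Steps:
initial (ε-close {0}): {0,1,2}
'b' @ 1: {1,2,3,4,5,6}  (accept∈set)
'c' @ 2: {1,2,3,4,5,6}  (accept∈set)
'b' @ 3: {1,2,3,4,5,6,7}  (accept∈set)
'c' @ 4: {1,2,3,4,5,6}  (accept∈set)
'b' @ 5: {1,2,3,4,5,6,7}  (accept∈set)
'b' @ 6: {1,2,3,4,5,6,7}  (accept∈set)
'b' @ 7: {1,2,3,4,5,6,7}  (accept∈set)
end set {1,2,3,4,5,6,7} — state 1 in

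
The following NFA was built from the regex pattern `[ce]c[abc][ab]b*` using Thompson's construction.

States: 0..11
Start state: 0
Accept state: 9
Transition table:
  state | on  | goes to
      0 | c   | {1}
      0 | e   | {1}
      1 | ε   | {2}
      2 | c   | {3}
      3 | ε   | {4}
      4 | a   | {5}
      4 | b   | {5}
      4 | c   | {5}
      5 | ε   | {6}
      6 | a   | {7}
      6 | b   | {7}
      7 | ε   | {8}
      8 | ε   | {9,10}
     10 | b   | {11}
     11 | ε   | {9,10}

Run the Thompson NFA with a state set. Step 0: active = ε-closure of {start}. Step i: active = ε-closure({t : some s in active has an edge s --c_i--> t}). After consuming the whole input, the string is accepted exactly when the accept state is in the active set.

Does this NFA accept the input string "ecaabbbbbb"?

S₀ = ε-closure({0}) = {0}
'e' @ 1: {1,2}
'c' @ 2: {3,4}
'a' @ 3: {5,6}
'a' @ 4: {7,8,9,10}  ✓accept
'b' @ 5: {9,10,11}  ✓accept
'b' @ 6: {9,10,11}  ✓accept
'b' @ 7: {9,10,11}  ✓accept
'b' @ 8: {9,10,11}  ✓accept
'b' @ 9: {9,10,11}  ✓accept
'b' @ 10: {9,10,11}  ✓accept
after full input: {9,10,11}  (accept=9 in)

Answer: ACCEPT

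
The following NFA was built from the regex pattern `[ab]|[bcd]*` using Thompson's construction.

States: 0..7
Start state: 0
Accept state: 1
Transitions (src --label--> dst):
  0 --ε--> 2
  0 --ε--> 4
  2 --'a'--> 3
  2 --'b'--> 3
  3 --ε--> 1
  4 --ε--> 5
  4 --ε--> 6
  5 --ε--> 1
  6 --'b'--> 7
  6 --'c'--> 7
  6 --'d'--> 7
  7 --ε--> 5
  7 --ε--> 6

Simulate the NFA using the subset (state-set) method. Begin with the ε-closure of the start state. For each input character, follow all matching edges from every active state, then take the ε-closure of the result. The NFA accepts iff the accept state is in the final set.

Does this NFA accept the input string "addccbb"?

Answer: REJECT

Trace:
initial (ε-close {0}): {0,1,2,4,5,6}
'a' @ 1: {1,3}  [accepting]
'd' @ 2: {}  — dead — no transitions
rest 'dccbb' ignored (set empty)
end set {} — state 1 not in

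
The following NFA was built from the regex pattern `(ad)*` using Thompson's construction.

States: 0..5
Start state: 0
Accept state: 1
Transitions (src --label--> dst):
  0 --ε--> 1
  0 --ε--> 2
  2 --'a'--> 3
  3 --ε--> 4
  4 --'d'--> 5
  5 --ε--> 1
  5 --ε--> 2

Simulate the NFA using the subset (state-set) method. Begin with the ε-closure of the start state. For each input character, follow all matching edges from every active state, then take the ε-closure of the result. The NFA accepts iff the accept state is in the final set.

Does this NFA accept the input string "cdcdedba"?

start: ε-closure({0}) = {0,1,2}
'c' @ 1: {}  — no active states
rest 'dcdedba' ignored (set empty)
after full input: {}  (accept=1 not in)

Answer: REJECT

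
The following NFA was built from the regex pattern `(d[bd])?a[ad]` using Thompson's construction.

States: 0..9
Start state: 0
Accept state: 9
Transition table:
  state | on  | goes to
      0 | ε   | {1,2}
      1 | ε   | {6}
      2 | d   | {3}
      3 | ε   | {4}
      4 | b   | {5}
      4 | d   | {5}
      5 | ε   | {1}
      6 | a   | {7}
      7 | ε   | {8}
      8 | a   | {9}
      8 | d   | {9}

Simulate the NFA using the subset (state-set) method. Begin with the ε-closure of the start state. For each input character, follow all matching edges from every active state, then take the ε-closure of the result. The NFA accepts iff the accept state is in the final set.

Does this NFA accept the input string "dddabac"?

S₀ = ε-closure({0}) = {0,1,2,6}
'd' @ 1: {3,4}
'd' @ 2: {1,5,6}
'd' @ 3: {}  — dead — no transitions
rest 'abac' ignored (set empty)
after full input: {}  (accept=9 not in)

Answer: REJECT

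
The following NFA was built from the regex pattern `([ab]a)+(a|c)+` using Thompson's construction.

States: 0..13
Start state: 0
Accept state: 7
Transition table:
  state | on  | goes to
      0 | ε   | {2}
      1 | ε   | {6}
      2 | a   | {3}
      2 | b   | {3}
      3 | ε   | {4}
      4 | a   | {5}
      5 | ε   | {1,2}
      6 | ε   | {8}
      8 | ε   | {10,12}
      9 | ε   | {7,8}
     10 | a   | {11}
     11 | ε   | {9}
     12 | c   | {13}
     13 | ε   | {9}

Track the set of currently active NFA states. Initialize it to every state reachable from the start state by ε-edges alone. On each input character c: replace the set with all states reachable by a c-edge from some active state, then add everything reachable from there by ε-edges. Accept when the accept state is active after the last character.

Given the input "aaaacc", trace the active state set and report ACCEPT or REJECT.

Answer: ACCEPT

Steps:
S₀ = ε-closure({0}) = {0,2}
'a' @ 1: {3,4}
'a' @ 2: {1,2,5,6,8,10,12}
'a' @ 3: {3,4,7,8,9,10,11,12}  [accepting]
'a' @ 4: {1,2,5,6,7,8,9,10,11,12}  [accepting]
'c' @ 5: {7,8,9,10,12,13}  [accepting]
'c' @ 6: {7,8,9,10,12,13}  [accepting]
end set {7,8,9,10,12,13} — state 7 in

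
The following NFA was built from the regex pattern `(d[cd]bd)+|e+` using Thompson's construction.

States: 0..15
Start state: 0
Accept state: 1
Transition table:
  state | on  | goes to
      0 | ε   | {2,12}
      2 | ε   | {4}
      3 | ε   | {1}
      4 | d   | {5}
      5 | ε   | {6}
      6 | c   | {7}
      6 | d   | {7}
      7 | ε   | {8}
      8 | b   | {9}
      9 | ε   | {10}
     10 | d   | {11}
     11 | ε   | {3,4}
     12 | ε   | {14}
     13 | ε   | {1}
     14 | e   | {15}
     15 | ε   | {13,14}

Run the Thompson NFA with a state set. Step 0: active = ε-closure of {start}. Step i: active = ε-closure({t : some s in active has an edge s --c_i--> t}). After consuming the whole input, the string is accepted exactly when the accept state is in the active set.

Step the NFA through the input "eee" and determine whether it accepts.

Answer: ACCEPT

Trace:
start: ε-closure({0}) = {0,2,4,12,14}
'e' @ 1: {1,13,14,15}  [accepting]
'e' @ 2: {1,13,14,15}  [accepting]
'e' @ 3: {1,13,14,15}  [accepting]
after full input: {1,13,14,15}  (accept=1 in)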